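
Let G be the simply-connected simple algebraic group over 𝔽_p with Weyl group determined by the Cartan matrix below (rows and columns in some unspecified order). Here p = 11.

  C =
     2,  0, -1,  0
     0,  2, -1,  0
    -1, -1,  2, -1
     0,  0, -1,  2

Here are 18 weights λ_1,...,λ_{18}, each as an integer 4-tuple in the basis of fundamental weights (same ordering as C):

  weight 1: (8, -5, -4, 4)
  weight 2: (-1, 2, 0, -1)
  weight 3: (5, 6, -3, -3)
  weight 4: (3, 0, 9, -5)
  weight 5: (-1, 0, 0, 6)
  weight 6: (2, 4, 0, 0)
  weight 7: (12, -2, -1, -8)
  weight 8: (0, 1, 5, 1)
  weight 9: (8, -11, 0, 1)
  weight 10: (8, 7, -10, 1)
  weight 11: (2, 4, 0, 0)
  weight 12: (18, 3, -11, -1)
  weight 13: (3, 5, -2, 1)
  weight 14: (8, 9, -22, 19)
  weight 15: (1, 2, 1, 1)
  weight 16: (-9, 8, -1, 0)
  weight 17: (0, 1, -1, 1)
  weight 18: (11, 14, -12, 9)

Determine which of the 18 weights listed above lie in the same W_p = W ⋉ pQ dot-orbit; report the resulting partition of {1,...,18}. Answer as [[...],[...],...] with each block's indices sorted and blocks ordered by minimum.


D_4 Cartan matrix, 4 simple roots permuted; ρ=(1,1,1,1).

Ā_11 reps of the 18 weights (D_4, coords as presented):

  1: (2, 3, 2, 2) · 2: (0, 3, 1, 0) · 3: (2, 3, 2, 2) · 4: (0, 3, 1, 0) · 5: (0, 1, 1, 7) · 6: (3, 5, 1, 1) · 7: (3, 5, 1, 1) · 8: (1, 2, 0, 2) · 9: (0, 1, 1, 7) · 10: (0, 1, 1, 7) · 11: (3, 5, 1, 1) · 12: (1, 2, 0, 2) · 13: (3, 5, 1, 1) · 14: (0, 1, 1, 7) · 15: (2, 3, 2, 2) · 16: (0, 1, 1, 7) · 17: (1, 2, 0, 2) · 18: (0, 3, 1, 0)

Partition of {1..18} into 5 W_11-dot-orbits:

[[1, 3, 15], [2, 4, 18], [5, 9, 10, 14, 16], [6, 7, 11, 13], [8, 12, 17]]


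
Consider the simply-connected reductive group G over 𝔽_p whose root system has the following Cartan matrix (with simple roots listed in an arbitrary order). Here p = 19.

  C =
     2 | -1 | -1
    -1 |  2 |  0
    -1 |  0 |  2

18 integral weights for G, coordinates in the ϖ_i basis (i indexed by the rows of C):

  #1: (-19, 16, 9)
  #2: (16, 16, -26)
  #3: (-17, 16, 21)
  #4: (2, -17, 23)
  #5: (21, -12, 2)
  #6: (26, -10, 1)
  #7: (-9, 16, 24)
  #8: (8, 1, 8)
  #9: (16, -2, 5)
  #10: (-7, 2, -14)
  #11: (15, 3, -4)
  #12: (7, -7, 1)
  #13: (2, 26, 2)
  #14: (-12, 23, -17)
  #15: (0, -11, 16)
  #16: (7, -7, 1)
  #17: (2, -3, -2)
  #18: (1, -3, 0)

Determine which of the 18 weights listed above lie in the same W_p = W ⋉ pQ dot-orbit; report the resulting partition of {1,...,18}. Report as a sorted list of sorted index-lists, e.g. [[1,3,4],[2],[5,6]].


Dynkin diagram of C (from the 4 off-diagonal −1 entries): A_3.

Each λ_j+ρ reduced to Ā_19; 3-tuples below use C's row order:

  1: (9, 1, 8);  2: (2, 6, 2);  3: (13, 3, 2);  4: (8, 5, 3);  5: (8, 5, 3);  6: (9, 1, 8);  7: (2, 6, 2);  8: (9, 1, 8);  9: (13, 3, 2);  10: (3, 13, 3);  11: (13, 3, 2);  12: (2, 6, 2);  13: (8, 5, 3);  14: (8, 5, 3);  15: (9, 1, 8);  16: (2, 6, 2);  17: (0, 2, 1);  18: (0, 2, 1)

These 18 weights hit 6 W_19-dot-orbits; sizes (4, 4, 3, 4, 1, 2):

[[1, 6, 8, 15], [2, 7, 12, 16], [3, 9, 11], [4, 5, 13, 14], [10], [17, 18]]


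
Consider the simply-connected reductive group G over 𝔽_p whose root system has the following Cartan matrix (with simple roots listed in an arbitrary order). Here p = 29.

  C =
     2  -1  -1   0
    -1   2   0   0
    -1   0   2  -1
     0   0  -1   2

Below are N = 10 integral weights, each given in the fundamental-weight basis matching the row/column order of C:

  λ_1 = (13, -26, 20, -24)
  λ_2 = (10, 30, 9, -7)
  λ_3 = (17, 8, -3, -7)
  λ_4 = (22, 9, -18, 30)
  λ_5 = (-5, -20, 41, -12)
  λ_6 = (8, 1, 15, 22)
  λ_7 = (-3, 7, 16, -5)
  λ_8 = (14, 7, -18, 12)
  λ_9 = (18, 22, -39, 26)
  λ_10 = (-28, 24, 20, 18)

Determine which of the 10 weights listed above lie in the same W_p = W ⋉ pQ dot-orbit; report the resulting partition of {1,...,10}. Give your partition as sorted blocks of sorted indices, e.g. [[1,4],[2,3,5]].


Type A_4, rank 4, |W|=120; reorder rows/cols to standard.

Folding the 10 weights λ_j+ρ into Ā_29 (reps in the given 4-coord order):

  λ_1+ρ ↦ (2, 6, 11, 4) · λ_2+ρ ↦ (2, 6, 11, 4) · λ_3+ρ ↦ (10, 9, 6, 2) · λ_4+ρ ↦ (2, 6, 11, 4) · λ_5+ρ ↦ (10, 9, 6, 2) · λ_6+ρ ↦ (10, 9, 6, 2) · λ_7+ρ ↦ (2, 6, 11, 4) · λ_8+ρ ↦ (2, 6, 11, 4) · λ_9+ρ ↦ (10, 9, 6, 2) · λ_10+ρ ↦ (10, 9, 6, 2)

These 10 weights hit 2 W_29-dot-orbits; sizes (5, 5):

[[1, 2, 4, 7, 8], [3, 5, 6, 9, 10]]


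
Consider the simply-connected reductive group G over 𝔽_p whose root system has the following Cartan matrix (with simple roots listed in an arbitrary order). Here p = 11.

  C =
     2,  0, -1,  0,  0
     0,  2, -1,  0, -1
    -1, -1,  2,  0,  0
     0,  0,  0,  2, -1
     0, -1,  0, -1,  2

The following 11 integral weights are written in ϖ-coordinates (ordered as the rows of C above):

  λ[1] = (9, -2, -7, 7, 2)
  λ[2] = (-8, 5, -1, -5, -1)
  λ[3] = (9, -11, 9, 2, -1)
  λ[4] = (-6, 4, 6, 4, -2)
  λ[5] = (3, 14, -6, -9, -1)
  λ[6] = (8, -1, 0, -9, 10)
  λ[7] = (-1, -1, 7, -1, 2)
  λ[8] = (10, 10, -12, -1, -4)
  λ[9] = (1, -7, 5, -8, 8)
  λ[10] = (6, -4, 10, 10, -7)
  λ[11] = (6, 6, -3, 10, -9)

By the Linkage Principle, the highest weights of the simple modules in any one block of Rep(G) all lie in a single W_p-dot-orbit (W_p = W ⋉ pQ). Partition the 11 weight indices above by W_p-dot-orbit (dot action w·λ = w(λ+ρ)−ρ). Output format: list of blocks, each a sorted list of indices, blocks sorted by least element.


Type A_5, rank 5, |W|=720; reorder rows/cols to standard.

λ_j+ρ reflected into Ā_11 (⟨·,θ^∨⟩≤11); 5-tuples as given:

  λ_1+ρ ↦ (0, 2, 1, 1, 4);  λ_2+ρ ↦ (0, 4, 2, 1, 0);  λ_3+ρ ↦ (1, 0, 0, 2, 1);  λ_4+ρ ↦ (0, 4, 2, 1, 0);  λ_5+ρ ↦ (0, 2, 1, 1, 4);  λ_6+ρ ↦ (1, 0, 0, 2, 1);  λ_7+ρ ↦ (0, 0, 8, 0, 3);  λ_8+ρ ↦ (0, 0, 8, 0, 3);  λ_9+ρ ↦ (2, 2, 0, 3, 4);  λ_10+ρ ↦ (2, 2, 0, 3, 4);  λ_11+ρ ↦ (0, 2, 1, 1, 4)

Grouping the 11 weights by Ā_11-representative: 5 linkage classes.

[[1, 5, 11], [2, 4], [3, 6], [7, 8], [9, 10]]


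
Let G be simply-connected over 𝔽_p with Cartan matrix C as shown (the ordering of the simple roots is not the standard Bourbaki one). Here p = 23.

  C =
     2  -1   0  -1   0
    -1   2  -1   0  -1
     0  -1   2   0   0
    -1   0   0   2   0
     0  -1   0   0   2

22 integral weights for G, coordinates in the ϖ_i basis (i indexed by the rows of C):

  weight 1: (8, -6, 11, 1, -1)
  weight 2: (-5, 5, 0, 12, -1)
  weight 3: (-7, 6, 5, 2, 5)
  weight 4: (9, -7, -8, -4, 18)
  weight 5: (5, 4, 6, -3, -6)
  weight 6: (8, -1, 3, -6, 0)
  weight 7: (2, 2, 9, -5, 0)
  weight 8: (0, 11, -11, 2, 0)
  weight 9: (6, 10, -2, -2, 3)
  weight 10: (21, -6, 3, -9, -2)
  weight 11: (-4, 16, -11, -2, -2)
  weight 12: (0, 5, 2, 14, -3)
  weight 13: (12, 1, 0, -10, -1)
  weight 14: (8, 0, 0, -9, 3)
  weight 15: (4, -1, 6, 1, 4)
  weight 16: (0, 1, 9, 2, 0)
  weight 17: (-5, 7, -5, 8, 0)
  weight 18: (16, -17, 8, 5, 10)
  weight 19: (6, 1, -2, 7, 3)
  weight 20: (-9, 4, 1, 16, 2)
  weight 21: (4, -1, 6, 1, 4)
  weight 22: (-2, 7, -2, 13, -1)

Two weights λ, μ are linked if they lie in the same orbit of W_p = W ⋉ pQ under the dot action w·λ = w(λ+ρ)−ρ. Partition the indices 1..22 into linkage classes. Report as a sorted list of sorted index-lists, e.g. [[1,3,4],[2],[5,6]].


D_5 Cartan matrix, 5 simple roots permuted; ρ=(1,1,1,1,1).

λ_j+ρ reflected into Ā_23 (⟨·,θ^∨⟩≤23); 5-tuples as given:

  λ_1 → (4, 0, 7, 2, 5)
  λ_2 → (4, 2, 1, 9, 0)
  λ_3 → (3, 1, 6, 3, 6)
  λ_4 → (3, 1, 6, 3, 6)
  λ_5 → (4, 0, 7, 2, 5)
  λ_6 → (4, 0, 4, 5, 1)
  λ_7 → (1, 2, 10, 3, 1)
  λ_8 → (1, 2, 10, 3, 1)
  λ_9 → (1, 1, 1, 8, 4)
  λ_10 → (1, 1, 1, 8, 4)
  λ_11 → (1, 2, 10, 3, 1)
  λ_12 → (4, 2, 1, 9, 0)
  λ_13 → (4, 2, 1, 9, 0)
  λ_14 → (1, 1, 1, 8, 4)
  λ_15 → (4, 0, 7, 2, 5)
  λ_16 → (1, 2, 10, 3, 1)
  λ_17 → (4, 0, 4, 5, 1)
  λ_18 → (4, 0, 7, 2, 5)
  λ_19 → (1, 1, 1, 8, 4)
  λ_20 → (4, 2, 1, 9, 0)
  λ_21 → (4, 0, 7, 2, 5)
  λ_22 → (4, 2, 1, 9, 0)

Linkage partition of the 22 weights (6 classes, p=23):

[[1, 5, 15, 18, 21], [2, 12, 13, 20, 22], [3, 4], [6, 17], [7, 8, 11, 16], [9, 10, 14, 19]]


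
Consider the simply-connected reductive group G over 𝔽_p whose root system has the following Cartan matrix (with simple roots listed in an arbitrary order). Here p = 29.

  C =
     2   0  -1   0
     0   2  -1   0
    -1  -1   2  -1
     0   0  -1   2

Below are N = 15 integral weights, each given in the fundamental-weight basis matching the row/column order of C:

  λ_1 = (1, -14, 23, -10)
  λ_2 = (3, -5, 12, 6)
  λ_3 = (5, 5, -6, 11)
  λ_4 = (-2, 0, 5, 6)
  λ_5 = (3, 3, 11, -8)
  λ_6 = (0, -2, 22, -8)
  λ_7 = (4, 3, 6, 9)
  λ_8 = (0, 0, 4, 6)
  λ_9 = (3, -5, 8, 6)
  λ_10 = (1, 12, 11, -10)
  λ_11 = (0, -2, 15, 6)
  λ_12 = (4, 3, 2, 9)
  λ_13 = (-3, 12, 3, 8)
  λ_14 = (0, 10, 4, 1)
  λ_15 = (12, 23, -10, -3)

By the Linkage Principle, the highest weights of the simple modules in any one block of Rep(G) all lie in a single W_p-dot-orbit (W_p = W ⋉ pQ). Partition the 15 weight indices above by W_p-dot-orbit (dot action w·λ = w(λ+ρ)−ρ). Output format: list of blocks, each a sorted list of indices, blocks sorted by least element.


Dynkin diagram of C (from the 6 off-diagonal −1 entries): D_4.

W_29-reps of the 15 weights in Ā_29 (same 4-coord order as C):

  λ_1+ρ ↦ (2, 13, 2, 9);  λ_2+ρ ↦ (4, 4, 5, 7);  λ_3+ρ ↦ (1, 1, 5, 7);  λ_4+ρ ↦ (1, 1, 5, 7);  λ_5+ρ ↦ (4, 4, 5, 7);  λ_6+ρ ↦ (1, 1, 5, 7);  λ_7+ρ ↦ (5, 4, 3, 10);  λ_8+ρ ↦ (1, 1, 5, 7);  λ_9+ρ ↦ (4, 4, 5, 7);  λ_10+ρ ↦ (2, 13, 2, 9);  λ_11+ρ ↦ (1, 1, 5, 7);  λ_12+ρ ↦ (5, 4, 3, 10);  λ_13+ρ ↦ (2, 13, 2, 9);  λ_14+ρ ↦ (1, 11, 5, 2);  λ_15+ρ ↦ (2, 13, 2, 9)

Partition of {1..15} into 5 W_29-dot-orbits:

[[1, 10, 13, 15], [2, 5, 9], [3, 4, 6, 8, 11], [7, 12], [14]]


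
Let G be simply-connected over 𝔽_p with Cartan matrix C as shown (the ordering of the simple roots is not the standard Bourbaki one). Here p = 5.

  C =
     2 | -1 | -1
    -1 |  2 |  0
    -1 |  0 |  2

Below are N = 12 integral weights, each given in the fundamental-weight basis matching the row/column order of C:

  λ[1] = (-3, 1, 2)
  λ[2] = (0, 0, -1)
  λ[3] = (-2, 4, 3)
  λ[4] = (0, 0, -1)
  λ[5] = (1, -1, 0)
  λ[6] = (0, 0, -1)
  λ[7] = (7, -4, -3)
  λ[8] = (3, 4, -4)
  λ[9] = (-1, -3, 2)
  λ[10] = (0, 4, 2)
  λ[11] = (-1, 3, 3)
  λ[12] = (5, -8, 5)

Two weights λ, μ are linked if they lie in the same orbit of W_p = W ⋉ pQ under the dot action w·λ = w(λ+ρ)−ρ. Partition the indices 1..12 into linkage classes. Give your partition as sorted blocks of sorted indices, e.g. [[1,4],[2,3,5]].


C ↔ A_3 under row/col permutation; |W(A_3)| = 24.

Folding the 12 weights λ_j+ρ into Ā_5 (reps in the given 3-coord order):

  λ_1+ρ ↦ (2, 0, 1);  λ_2+ρ ↦ (1, 1, 0);  λ_3+ρ ↦ (1, 1, 0);  λ_4+ρ ↦ (1, 1, 0);  λ_5+ρ ↦ (2, 0, 1);  λ_6+ρ ↦ (1, 1, 0);  λ_7+ρ ↦ (2, 0, 1);  λ_8+ρ ↦ (0, 1, 1);  λ_9+ρ ↦ (2, 0, 1);  λ_10+ρ ↦ (0, 1, 1);  λ_11+ρ ↦ (0, 1, 1);  λ_12+ρ ↦ (1, 1, 0)

Partition of {1..12} into 3 W_5-dot-orbits:

[[1, 5, 7, 9], [2, 3, 4, 6, 12], [8, 10, 11]]


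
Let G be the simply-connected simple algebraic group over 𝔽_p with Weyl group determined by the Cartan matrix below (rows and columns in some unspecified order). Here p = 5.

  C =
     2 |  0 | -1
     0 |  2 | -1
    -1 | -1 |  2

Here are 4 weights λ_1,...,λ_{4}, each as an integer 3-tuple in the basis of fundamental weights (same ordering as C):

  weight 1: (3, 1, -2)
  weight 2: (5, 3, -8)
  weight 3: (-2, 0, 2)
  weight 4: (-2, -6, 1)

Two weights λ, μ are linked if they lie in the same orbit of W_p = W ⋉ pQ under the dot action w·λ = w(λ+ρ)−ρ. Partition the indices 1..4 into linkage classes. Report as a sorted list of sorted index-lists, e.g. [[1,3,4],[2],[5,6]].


A_3 Cartan matrix, 3 simple roots permuted; ρ=(1,1,1).

Ā_5 reps of the 4 weights (A_3, coords as presented):

    1: (3, 1, 1)
    2: (1, 1, 2)
    3: (1, 1, 2)
    4: (3, 1, 1)

The 4 indices split into 2 linkage classes (same alcove rep ⇔ same W_5-dot-orbit):

[[1, 4], [2, 3]]


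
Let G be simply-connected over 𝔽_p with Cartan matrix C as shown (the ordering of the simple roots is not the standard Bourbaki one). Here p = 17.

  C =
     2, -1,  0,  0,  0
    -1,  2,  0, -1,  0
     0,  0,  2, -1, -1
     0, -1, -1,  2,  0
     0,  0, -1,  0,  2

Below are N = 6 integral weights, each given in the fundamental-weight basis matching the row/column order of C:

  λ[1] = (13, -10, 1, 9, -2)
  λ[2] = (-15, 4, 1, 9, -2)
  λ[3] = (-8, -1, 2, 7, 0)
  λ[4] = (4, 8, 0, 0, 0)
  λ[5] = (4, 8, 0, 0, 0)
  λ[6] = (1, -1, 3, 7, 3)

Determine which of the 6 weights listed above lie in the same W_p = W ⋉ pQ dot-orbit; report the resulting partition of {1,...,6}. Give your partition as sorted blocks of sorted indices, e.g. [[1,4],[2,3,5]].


Root system A_5: the 5×5 matrix C matches after relabeling.

Alcove-folded reps (p=17, 6 weights, presented ϖ-order):

  λ_1 → (5, 9, 1, 1, 1);  λ_2 → (5, 9, 1, 1, 1);  λ_3 → (0, 7, 3, 1, 1);  λ_4 → (5, 9, 1, 1, 1);  λ_5 → (5, 9, 1, 1, 1);  λ_6 → (1, 0, 4, 8, 3)

The 6 indices split into 3 linkage classes (same alcove rep ⇔ same W_17-dot-orbit):

[[1, 2, 4, 5], [3], [6]]


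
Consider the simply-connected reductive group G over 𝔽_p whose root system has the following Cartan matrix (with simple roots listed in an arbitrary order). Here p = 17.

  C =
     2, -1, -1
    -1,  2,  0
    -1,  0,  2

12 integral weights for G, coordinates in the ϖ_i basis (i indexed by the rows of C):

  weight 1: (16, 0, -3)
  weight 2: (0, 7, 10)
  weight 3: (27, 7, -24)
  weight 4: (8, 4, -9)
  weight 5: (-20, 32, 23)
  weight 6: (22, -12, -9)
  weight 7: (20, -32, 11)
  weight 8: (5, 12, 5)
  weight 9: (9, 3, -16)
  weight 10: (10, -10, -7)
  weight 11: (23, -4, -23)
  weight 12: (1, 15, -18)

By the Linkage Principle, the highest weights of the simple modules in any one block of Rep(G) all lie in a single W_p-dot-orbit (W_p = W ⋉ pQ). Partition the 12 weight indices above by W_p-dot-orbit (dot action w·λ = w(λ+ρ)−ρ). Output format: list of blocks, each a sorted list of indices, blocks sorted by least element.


Dynkin diagram of C (from the 4 off-diagonal −1 entries): A_3.

Each λ_j+ρ reduced to Ā_17; 3-tuples below use C's row order:

  λ_1 → (15, 0, 1);  λ_2 → (1, 5, 8);  λ_3 → (4, 5, 2);  λ_4 → (1, 5, 8);  λ_5 → (4, 1, 10);  λ_6 → (4, 5, 2);  λ_7 → (4, 1, 10);  λ_8 → (4, 5, 2);  λ_9 → (4, 1, 10);  λ_10 → (4, 5, 2);  λ_11 → (4, 1, 10);  λ_12 → (15, 0, 1)

4 distinct reps among the 12 weights ⇒ 4 W_17-linkage classes:

[[1, 12], [2, 4], [3, 6, 8, 10], [5, 7, 9, 11]]


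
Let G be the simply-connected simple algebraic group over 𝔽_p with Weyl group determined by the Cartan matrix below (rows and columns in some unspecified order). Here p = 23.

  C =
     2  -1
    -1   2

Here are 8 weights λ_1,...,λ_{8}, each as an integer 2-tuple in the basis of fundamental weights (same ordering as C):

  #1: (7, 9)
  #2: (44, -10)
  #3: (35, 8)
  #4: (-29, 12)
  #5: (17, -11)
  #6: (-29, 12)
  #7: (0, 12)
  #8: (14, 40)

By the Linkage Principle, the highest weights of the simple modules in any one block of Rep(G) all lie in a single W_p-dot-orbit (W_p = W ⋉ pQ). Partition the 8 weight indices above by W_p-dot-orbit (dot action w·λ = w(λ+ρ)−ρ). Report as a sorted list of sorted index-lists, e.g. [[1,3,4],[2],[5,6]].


Root system A_2: the 2×2 matrix C matches after relabeling.

λ_j+ρ reflected into Ā_23 (⟨·,θ^∨⟩≤23); 2-tuples as given:

    [1] (8, 10)
    [2] (1, 13)
    [3] (1, 13)
    [4] (8, 10)
    [5] (8, 10)
    [6] (8, 10)
    [7] (1, 13)
    [8] (8, 10)

Grouping the 8 weights by Ā_23-representative: 2 linkage classes.

[[1, 4, 5, 6, 8], [2, 3, 7]]


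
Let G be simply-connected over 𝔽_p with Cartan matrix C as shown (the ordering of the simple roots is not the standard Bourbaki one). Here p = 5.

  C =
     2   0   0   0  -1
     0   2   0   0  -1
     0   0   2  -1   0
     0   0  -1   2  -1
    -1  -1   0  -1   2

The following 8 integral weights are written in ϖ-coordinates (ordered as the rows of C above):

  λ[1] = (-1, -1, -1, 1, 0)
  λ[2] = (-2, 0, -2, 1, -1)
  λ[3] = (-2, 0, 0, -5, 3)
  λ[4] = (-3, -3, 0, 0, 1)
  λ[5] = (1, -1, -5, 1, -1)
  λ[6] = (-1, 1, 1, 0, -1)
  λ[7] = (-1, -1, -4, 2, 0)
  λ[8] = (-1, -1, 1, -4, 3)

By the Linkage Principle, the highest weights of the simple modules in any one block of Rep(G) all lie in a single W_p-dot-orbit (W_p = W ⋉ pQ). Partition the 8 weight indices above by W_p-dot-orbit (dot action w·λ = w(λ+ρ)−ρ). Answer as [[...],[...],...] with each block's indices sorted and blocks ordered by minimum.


Root system D_5: the 5×5 matrix C matches after relabeling.

λ_j+ρ reflected into Ā_5 (⟨·,θ^∨⟩≤5); 5-tuples as given:

  λ_1 → (0, 0, 0, 1, 1);  λ_2 → (0, 0, 1, 0, 1);  λ_3 → (0, 0, 3, 0, 1);  λ_4 → (0, 0, 0, 1, 1);  λ_5 → (0, 2, 2, 0, 0);  λ_6 → (0, 2, 2, 0, 0);  λ_7 → (0, 0, 3, 0, 1);  λ_8 → (0, 0, 1, 0, 1)

These 8 weights hit 4 W_5-dot-orbits; sizes (2, 2, 2, 2):

[[1, 4], [2, 8], [3, 7], [5, 6]]


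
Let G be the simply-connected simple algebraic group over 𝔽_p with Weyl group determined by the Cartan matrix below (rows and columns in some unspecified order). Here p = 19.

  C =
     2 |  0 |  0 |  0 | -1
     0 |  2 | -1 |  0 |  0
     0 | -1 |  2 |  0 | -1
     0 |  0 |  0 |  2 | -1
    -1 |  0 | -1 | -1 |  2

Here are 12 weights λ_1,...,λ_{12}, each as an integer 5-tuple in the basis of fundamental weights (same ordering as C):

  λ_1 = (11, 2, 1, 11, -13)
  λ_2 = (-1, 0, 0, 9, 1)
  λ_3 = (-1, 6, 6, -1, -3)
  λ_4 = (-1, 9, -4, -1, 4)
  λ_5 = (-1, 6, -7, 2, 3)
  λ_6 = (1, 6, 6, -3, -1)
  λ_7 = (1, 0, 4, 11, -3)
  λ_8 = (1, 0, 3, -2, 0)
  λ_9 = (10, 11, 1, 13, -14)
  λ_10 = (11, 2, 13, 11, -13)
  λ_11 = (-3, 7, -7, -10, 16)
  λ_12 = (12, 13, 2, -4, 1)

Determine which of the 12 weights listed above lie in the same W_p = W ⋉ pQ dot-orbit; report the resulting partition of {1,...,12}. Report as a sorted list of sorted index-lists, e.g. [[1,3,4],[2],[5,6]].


Root system D_5: the 5×5 matrix C matches after relabeling.

W_19-reps of the 12 weights in Ā_19 (same 5-coord order as C):

    1: (0, 7, 3, 0, 2)
    2: (0, 1, 1, 10, 2)
    3: (0, 7, 3, 0, 2)
    4: (0, 7, 3, 0, 2)
    5: (2, 1, 4, 1, 0)
    6: (0, 7, 3, 0, 2)
    7: (0, 1, 1, 10, 2)
    8: (2, 1, 4, 1, 0)
    9: (2, 1, 4, 1, 0)
    10: (0, 7, 3, 0, 2)
    11: (2, 2, 0, 9, 0)
    12: (0, 1, 1, 10, 2)

The 12 indices split into 4 linkage classes (same alcove rep ⇔ same W_19-dot-orbit):

[[1, 3, 4, 6, 10], [2, 7, 12], [5, 8, 9], [11]]


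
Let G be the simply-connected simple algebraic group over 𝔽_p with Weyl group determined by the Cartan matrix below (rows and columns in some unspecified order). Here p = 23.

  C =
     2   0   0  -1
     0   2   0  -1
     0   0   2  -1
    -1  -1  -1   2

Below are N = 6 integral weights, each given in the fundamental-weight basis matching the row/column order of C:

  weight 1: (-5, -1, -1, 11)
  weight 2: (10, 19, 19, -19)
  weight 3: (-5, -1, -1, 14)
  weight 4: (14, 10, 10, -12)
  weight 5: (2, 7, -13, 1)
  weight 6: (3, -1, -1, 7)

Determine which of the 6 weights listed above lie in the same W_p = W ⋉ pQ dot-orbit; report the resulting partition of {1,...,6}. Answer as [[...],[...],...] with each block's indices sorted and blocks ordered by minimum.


Root system D_4: the 4×4 matrix C matches after relabeling.

Ā_23 reps of the 6 weights (D_4, coords as presented):

    λ_1+ρ ↦ (4, 0, 0, 8)
    λ_2+ρ ↦ (7, 2, 2, 1)
    λ_3+ρ ↦ (4, 0, 0, 8)
    λ_4+ρ ↦ (4, 0, 0, 8)
    λ_5+ρ ↦ (7, 2, 2, 1)
    λ_6+ρ ↦ (4, 0, 0, 8)

The 6 indices split into 2 linkage classes (same alcove rep ⇔ same W_23-dot-orbit):

[[1, 3, 4, 6], [2, 5]]


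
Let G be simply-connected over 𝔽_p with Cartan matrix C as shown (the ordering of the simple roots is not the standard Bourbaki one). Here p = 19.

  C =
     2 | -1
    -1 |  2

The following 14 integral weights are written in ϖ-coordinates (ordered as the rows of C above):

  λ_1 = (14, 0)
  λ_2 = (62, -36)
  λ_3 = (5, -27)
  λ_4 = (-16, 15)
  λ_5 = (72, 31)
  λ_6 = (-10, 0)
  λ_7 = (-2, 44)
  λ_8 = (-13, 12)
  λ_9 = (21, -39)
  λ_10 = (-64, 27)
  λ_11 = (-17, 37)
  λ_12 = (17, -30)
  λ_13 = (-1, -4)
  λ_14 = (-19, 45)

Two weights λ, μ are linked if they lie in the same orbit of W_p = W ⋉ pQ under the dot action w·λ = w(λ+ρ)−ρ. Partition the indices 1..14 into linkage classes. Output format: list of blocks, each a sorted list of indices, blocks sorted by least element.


A_2 Cartan matrix, 2 simple roots permuted; ρ=(1,1).

Alcove-folded reps (p=19, 14 weights, presented ϖ-order):

    1: (15, 1)
    2: (3, 10)
    3: (12, 1)
    4: (15, 1)
    5: (3, 10)
    6: (1, 8)
    7: (12, 1)
    8: (12, 1)
    9: (3, 0)
    10: (3, 10)
    11: (3, 0)
    12: (1, 8)
    13: (3, 0)
    14: (1, 8)

5 distinct reps among the 14 weights ⇒ 5 W_19-linkage classes:

[[1, 4], [2, 5, 10], [3, 7, 8], [6, 12, 14], [9, 11, 13]]


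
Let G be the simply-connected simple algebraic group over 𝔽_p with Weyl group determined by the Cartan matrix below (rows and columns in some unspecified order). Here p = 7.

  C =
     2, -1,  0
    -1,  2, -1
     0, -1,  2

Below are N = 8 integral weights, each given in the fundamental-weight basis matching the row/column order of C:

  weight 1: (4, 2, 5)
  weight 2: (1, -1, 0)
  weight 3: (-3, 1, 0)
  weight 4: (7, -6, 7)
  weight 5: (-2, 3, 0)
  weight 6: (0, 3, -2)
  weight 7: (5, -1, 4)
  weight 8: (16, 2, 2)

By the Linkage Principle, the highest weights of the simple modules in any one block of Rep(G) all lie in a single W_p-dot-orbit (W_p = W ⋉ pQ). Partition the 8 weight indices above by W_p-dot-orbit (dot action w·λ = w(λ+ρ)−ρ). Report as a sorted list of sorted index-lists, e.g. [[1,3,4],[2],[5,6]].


Dynkin diagram of C (from the 4 off-diagonal −1 entries): A_3.

Ā_7 reps of the 8 weights (A_3, coords as presented):

  [1] (2, 0, 1)
  [2] (2, 0, 1)
  [3] (2, 0, 1)
  [4] (1, 3, 1)
  [5] (1, 3, 1)
  [6] (1, 3, 1)
  [7] (2, 0, 1)
  [8] (1, 2, 1)

3 distinct reps among the 8 weights ⇒ 3 W_7-linkage classes:

[[1, 2, 3, 7], [4, 5, 6], [8]]


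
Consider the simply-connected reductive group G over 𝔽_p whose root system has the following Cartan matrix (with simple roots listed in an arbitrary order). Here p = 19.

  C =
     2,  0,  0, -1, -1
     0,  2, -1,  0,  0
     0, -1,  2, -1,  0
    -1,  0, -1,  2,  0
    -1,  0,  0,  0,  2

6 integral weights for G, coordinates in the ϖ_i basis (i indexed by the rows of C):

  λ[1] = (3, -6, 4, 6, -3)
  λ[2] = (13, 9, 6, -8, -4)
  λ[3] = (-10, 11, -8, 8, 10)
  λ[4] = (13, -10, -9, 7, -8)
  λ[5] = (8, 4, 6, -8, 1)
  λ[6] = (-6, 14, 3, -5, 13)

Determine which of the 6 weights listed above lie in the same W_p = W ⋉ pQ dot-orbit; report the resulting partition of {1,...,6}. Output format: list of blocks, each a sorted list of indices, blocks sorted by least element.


Root system A_5: the 5×5 matrix C matches after relabeling.

Alcove-folded reps (p=19, 6 weights, presented ϖ-order):

  λ_1 → (2, 5, 0, 7, 2);  λ_2 → (2, 5, 0, 7, 2);  λ_3 → (2, 5, 0, 7, 2);  λ_4 → (2, 5, 0, 7, 2);  λ_5 → (2, 5, 0, 7, 2);  λ_6 → (4, 5, 5, 0, 0)

Partition of {1..6} into 2 W_19-dot-orbits:

[[1, 2, 3, 4, 5], [6]]


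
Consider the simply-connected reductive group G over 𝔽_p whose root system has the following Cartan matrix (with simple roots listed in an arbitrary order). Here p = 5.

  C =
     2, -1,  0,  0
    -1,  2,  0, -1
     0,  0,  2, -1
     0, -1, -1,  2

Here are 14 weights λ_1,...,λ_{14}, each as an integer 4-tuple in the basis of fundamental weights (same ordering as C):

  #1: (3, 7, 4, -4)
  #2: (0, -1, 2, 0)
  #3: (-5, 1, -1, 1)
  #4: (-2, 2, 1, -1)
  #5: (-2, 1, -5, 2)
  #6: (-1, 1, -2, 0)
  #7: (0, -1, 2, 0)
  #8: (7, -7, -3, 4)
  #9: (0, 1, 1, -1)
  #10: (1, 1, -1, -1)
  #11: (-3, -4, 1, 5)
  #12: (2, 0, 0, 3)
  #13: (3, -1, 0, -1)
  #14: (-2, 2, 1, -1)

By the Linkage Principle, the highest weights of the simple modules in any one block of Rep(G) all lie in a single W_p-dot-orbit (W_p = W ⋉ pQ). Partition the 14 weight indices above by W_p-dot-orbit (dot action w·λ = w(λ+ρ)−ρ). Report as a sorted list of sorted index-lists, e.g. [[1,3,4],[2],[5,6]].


Type A_4, rank 4, |W|=120; reorder rows/cols to standard.

Folding the 14 weights λ_j+ρ into Ā_5 (reps in the given 4-coord order):

  [1] (2, 2, 0, 0) · [2] (1, 0, 3, 1) · [3] (2, 2, 0, 0) · [4] (1, 2, 2, 0) · [5] (1, 0, 3, 1) · [6] (0, 2, 1, 0) · [7] (1, 0, 3, 1) · [8] (1, 2, 2, 0) · [9] (1, 2, 2, 0) · [10] (2, 2, 0, 0) · [11] (0, 2, 1, 0) · [12] (1, 0, 3, 1) · [13] (4, 0, 1, 0) · [14] (1, 2, 2, 0)

Linkage partition of the 14 weights (5 classes, p=5):

[[1, 3, 10], [2, 5, 7, 12], [4, 8, 9, 14], [6, 11], [13]]


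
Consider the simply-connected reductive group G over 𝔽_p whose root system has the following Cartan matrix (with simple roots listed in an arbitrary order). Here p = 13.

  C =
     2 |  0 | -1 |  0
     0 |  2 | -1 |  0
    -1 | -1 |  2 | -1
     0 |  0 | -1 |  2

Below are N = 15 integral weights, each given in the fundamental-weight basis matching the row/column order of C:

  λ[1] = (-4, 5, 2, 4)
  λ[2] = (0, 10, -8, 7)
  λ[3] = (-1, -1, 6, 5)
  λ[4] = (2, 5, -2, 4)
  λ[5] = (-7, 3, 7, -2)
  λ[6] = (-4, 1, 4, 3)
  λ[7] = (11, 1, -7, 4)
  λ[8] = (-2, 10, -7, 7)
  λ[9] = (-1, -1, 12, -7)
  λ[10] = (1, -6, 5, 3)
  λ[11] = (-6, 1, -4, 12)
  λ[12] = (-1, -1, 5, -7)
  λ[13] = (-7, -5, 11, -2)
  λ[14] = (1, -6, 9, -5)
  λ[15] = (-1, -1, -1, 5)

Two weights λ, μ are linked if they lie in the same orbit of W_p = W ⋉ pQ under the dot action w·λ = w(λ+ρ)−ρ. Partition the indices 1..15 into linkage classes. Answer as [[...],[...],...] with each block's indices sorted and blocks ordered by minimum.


Root system D_4: the 4×4 matrix C matches after relabeling.

λ_j+ρ reflected into Ā_13 (⟨·,θ^∨⟩≤13); 4-tuples as given:

  λ_1+ρ ↦ (2, 5, 1, 4) · λ_2+ρ ↦ (6, 4, 1, 1) · λ_3+ρ ↦ (0, 0, 0, 6) · λ_4+ρ ↦ (2, 5, 1, 4) · λ_5+ρ ↦ (6, 4, 1, 1) · λ_6+ρ ↦ (3, 2, 2, 4) · λ_7+ρ ↦ (6, 4, 1, 1) · λ_8+ρ ↦ (6, 4, 1, 1) · λ_9+ρ ↦ (0, 0, 0, 6) · λ_10+ρ ↦ (2, 5, 1, 4) · λ_11+ρ ↦ (2, 5, 1, 4) · λ_12+ρ ↦ (0, 0, 0, 6) · λ_13+ρ ↦ (6, 4, 1, 1) · λ_14+ρ ↦ (2, 5, 1, 4) · λ_15+ρ ↦ (0, 0, 0, 6)

The 15 indices split into 4 linkage classes (same alcove rep ⇔ same W_13-dot-orbit):

[[1, 4, 10, 11, 14], [2, 5, 7, 8, 13], [3, 9, 12, 15], [6]]


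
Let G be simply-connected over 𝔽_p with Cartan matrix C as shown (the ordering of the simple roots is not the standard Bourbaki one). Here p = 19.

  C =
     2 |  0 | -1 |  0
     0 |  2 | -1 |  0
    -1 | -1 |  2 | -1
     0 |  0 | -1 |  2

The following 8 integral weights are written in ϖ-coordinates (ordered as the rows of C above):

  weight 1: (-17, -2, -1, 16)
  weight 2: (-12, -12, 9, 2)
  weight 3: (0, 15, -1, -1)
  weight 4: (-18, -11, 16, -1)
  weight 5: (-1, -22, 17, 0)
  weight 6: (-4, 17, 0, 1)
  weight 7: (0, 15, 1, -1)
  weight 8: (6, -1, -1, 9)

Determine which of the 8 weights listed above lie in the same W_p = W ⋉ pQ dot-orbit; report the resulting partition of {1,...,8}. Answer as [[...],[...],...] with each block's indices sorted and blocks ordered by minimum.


Root system D_4: the 4×4 matrix C matches after relabeling.

Ā_19 reps of the 8 weights (D_4, coords as presented):

  1: (1, 16, 0, 0)
  2: (1, 1, 1, 9)
  3: (1, 16, 0, 0)
  4: (7, 0, 0, 10)
  5: (1, 16, 0, 0)
  6: (1, 16, 0, 0)
  7: (1, 16, 0, 0)
  8: (7, 0, 0, 10)

3 distinct reps among the 8 weights ⇒ 3 W_19-linkage classes:

[[1, 3, 5, 6, 7], [2], [4, 8]]


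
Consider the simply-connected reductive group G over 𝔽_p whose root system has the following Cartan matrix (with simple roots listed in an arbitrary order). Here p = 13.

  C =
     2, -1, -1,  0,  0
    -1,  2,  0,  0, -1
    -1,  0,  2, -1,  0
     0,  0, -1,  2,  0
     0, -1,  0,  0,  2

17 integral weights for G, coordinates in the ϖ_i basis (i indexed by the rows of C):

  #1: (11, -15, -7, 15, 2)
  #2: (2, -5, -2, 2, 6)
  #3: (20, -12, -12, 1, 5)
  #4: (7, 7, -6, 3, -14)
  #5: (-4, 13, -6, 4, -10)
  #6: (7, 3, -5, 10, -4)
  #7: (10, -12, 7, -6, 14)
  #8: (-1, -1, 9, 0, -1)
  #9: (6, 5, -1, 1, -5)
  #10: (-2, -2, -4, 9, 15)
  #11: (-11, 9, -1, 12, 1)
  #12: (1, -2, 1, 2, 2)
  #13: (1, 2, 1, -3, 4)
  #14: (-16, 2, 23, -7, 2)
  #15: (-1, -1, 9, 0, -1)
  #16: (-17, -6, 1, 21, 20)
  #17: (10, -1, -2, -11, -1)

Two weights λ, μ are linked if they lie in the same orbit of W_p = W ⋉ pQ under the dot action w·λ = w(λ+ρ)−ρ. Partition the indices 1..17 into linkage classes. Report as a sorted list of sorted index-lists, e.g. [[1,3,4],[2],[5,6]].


Type A_5, rank 5, |W|=720; reorder rows/cols to standard.

λ_j+ρ reflected into Ā_13 (⟨·,θ^∨⟩≤13); 5-tuples as given:

  [1] (1, 2, 1, 1, 3) · [2] (1, 2, 1, 1, 3) · [3] (1, 2, 1, 1, 3) · [4] (2, 3, 0, 2, 5) · [5] (2, 3, 0, 2, 5) · [6] (2, 2, 4, 1, 1) · [7] (2, 3, 0, 2, 5) · [8] (0, 0, 10, 1, 0) · [9] (7, 2, 0, 0, 2) · [10] (1, 2, 1, 1, 3) · [11] (0, 0, 10, 1, 0) · [12] (1, 1, 2, 3, 2) · [13] (2, 3, 0, 2, 5) · [14] (1, 1, 2, 3, 2) · [15] (0, 0, 10, 1, 0) · [16] (2, 3, 0, 2, 5) · [17] (0, 0, 10, 1, 0)

Linkage partition of the 17 weights (6 classes, p=13):

[[1, 2, 3, 10], [4, 5, 7, 13, 16], [6], [8, 11, 15, 17], [9], [12, 14]]


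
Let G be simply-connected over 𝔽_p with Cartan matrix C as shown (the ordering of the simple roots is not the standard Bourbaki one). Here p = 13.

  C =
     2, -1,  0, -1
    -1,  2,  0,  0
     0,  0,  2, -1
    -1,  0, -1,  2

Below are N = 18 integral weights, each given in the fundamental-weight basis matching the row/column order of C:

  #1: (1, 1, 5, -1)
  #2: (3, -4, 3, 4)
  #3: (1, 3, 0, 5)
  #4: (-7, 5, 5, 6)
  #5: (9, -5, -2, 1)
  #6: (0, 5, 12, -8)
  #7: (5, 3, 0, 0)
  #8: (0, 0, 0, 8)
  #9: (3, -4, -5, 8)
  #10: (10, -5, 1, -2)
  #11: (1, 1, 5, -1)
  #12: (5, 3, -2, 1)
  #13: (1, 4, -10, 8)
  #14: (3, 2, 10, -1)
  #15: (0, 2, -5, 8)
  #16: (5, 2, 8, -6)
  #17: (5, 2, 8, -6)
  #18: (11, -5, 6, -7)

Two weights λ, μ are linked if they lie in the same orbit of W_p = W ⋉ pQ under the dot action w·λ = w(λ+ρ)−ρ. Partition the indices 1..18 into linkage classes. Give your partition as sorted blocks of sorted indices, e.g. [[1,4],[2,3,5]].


Root system A_4: the 4×4 matrix C matches after relabeling.

Alcove-folded reps (p=13, 18 weights, presented ϖ-order):

  1: (2, 2, 6, 0) · 2: (1, 3, 4, 5) · 3: (2, 4, 1, 6) · 4: (6, 0, 6, 1) · 5: (6, 4, 1, 1) · 6: (6, 0, 6, 1) · 7: (6, 4, 1, 1) · 8: (1, 1, 1, 9) · 9: (1, 3, 4, 5) · 10: (6, 4, 1, 1) · 11: (2, 2, 6, 0) · 12: (6, 4, 1, 1) · 13: (2, 2, 6, 0) · 14: (2, 2, 6, 0) · 15: (1, 3, 4, 5) · 16: (1, 3, 4, 5) · 17: (1, 3, 4, 5) · 18: (2, 4, 1, 6)

The 18 indices split into 6 linkage classes (same alcove rep ⇔ same W_13-dot-orbit):

[[1, 11, 13, 14], [2, 9, 15, 16, 17], [3, 18], [4, 6], [5, 7, 10, 12], [8]]


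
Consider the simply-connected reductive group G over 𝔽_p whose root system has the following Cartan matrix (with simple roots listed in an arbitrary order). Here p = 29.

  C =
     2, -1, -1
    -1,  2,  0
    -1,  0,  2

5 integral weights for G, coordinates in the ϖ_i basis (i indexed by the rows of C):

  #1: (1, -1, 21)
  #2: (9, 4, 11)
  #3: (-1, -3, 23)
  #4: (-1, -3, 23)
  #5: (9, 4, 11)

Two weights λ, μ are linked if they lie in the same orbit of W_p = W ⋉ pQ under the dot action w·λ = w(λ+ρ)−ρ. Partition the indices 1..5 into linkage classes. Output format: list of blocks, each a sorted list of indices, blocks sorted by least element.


Root system A_3: the 3×3 matrix C matches after relabeling.

W_29-reps of the 5 weights in Ā_29 (same 3-coord order as C):

    [1] (2, 0, 22)
    [2] (10, 5, 12)
    [3] (2, 0, 22)
    [4] (2, 0, 22)
    [5] (10, 5, 12)

2 distinct reps among the 5 weights ⇒ 2 W_29-linkage classes:

[[1, 3, 4], [2, 5]]


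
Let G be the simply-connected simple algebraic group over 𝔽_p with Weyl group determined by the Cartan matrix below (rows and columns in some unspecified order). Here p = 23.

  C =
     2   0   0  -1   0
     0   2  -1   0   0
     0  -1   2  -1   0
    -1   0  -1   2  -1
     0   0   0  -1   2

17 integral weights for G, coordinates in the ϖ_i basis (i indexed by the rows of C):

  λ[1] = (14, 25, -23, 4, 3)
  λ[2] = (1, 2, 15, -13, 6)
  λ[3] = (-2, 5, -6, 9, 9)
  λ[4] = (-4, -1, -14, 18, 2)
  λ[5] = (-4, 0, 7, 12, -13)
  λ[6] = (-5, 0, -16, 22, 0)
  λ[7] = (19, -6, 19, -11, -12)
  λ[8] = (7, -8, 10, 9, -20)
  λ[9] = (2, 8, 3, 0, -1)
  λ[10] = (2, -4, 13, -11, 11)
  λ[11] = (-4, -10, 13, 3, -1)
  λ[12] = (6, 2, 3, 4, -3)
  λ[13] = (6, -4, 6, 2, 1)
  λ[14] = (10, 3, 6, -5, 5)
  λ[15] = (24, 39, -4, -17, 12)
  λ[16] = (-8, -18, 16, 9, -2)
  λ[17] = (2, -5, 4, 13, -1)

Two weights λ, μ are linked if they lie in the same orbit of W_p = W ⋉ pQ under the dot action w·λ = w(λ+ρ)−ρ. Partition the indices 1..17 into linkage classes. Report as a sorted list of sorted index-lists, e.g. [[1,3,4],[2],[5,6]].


Cartan matrix: type D_5 (|W|=1920); un-permuting the 5 rows.

Ā_23 reps of the 17 weights (D_5, coords as presented):

  [1] (1, 1, 1, 2, 10);  [2] (7, 3, 1, 3, 2);  [3] (1, 1, 1, 2, 10);  [4] (3, 11, 2, 1, 3);  [5] (1, 1, 1, 2, 10);  [6] (3, 9, 4, 1, 0);  [7] (1, 1, 1, 2, 10);  [8] (1, 1, 1, 2, 10);  [9] (3, 9, 4, 1, 0);  [10] (7, 3, 1, 3, 2);  [11] (3, 9, 4, 1, 0);  [12] (7, 3, 1, 3, 2);  [13] (7, 3, 1, 3, 2);  [14] (7, 3, 1, 3, 2);  [15] (3, 11, 2, 1, 3);  [16] (3, 11, 2, 1, 3);  [17] (3, 9, 4, 1, 0)

Partition of {1..17} into 4 W_23-dot-orbits:

[[1, 3, 5, 7, 8], [2, 10, 12, 13, 14], [4, 15, 16], [6, 9, 11, 17]]


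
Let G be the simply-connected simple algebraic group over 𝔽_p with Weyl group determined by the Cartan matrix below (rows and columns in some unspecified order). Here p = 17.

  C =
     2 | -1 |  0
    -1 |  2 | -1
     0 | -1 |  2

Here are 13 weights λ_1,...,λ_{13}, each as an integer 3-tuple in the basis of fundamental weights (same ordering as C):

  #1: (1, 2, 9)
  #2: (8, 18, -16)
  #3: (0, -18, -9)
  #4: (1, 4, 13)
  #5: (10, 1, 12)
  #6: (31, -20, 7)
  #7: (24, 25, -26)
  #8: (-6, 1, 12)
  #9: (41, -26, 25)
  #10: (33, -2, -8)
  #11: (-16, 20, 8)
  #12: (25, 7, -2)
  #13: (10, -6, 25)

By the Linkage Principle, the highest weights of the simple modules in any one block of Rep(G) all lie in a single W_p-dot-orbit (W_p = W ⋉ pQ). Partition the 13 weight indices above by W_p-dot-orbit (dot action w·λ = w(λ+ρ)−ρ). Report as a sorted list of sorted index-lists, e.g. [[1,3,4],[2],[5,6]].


Cartan matrix: type A_3 (|W|=24); un-permuting the 3 rows.

Alcove-folded reps (p=17, 13 weights, presented ϖ-order):

  [1] (2, 3, 10);  [2] (2, 2, 4);  [3] (0, 9, 7);  [4] (2, 3, 10);  [5] (2, 2, 4);  [6] (2, 2, 4);  [7] (8, 1, 8);  [8] (2, 3, 10);  [9] (8, 1, 8);  [10] (0, 9, 7);  [11] (2, 2, 4);  [12] (0, 9, 7);  [13] (5, 4, 2)

These 13 weights hit 5 W_17-dot-orbits; sizes (3, 4, 3, 2, 1):

[[1, 4, 8], [2, 5, 6, 11], [3, 10, 12], [7, 9], [13]]


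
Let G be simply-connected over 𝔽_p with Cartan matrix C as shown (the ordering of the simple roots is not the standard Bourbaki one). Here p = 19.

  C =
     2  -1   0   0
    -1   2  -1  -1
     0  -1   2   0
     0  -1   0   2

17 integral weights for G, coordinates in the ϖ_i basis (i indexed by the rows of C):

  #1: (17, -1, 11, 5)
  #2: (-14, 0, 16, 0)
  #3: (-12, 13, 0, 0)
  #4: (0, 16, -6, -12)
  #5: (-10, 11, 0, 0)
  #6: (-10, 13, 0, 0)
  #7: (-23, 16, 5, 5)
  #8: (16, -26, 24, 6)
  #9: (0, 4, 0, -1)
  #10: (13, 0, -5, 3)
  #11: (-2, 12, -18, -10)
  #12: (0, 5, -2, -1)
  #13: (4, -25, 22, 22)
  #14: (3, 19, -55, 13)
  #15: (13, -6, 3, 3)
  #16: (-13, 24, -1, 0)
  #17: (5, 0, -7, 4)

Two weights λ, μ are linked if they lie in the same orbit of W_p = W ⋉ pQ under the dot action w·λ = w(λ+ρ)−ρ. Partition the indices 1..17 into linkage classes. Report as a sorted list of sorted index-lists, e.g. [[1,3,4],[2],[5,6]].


C ↔ D_4 under row/col permutation; |W(D_4)| = 192.

W_19-reps of the 17 weights in Ā_19 (same 4-coord order as C):

  [1] (1, 1, 5, 11) · [2] (1, 1, 5, 11) · [3] (11, 3, 1, 1) · [4] (1, 1, 5, 11) · [5] (9, 3, 1, 1) · [6] (9, 3, 1, 1) · [7] (9, 3, 1, 1) · [8] (1, 1, 5, 11) · [9] (1, 5, 1, 0) · [10] (11, 3, 1, 1) · [11] (9, 3, 1, 1) · [12] (1, 5, 1, 0) · [13] (11, 3, 1, 1) · [14] (11, 3, 1, 1) · [15] (9, 3, 1, 1) · [16] (1, 5, 1, 0) · [17] (1, 5, 1, 0)

4 distinct reps among the 17 weights ⇒ 4 W_19-linkage classes:

[[1, 2, 4, 8], [3, 10, 13, 14], [5, 6, 7, 11, 15], [9, 12, 16, 17]]


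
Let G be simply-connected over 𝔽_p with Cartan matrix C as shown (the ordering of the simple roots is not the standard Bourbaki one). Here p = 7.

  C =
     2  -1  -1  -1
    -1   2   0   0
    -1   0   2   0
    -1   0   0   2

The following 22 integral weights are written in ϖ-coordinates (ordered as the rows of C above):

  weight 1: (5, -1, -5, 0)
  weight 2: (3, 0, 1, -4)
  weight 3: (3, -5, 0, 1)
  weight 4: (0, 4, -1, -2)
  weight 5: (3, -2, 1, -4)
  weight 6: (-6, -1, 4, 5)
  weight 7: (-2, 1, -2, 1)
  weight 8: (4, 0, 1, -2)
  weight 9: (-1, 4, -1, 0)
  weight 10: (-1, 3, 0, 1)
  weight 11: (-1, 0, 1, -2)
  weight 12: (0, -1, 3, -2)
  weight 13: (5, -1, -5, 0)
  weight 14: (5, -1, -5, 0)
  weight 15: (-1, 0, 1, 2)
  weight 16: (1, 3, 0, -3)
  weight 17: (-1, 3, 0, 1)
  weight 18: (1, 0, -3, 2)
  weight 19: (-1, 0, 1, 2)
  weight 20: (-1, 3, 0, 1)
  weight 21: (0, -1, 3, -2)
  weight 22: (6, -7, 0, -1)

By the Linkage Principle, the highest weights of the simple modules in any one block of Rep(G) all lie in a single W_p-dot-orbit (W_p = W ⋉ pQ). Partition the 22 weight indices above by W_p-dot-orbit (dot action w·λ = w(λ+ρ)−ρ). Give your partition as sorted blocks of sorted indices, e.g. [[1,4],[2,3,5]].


Type D_4, rank 4, |W|=192; reorder rows/cols to standard.

Folding the 22 weights λ_j+ρ into Ā_7 (reps in the given 4-coord order):

  λ_1+ρ ↦ (0, 0, 4, 1);  λ_2+ρ ↦ (0, 1, 2, 3);  λ_3+ρ ↦ (0, 4, 1, 2);  λ_4+ρ ↦ (0, 5, 0, 1);  λ_5+ρ ↦ (0, 1, 2, 3);  λ_6+ρ ↦ (0, 5, 0, 1);  λ_7+ρ ↦ (1, 0, 1, 0);  λ_8+ρ ↦ (1, 0, 1, 0);  λ_9+ρ ↦ (0, 5, 0, 1);  λ_10+ρ ↦ (0, 4, 1, 2);  λ_11+ρ ↦ (1, 0, 1, 0);  λ_12+ρ ↦ (0, 0, 4, 1);  λ_13+ρ ↦ (0, 0, 4, 1);  λ_14+ρ ↦ (0, 0, 4, 1);  λ_15+ρ ↦ (0, 1, 2, 3);  λ_16+ρ ↦ (0, 4, 1, 2);  λ_17+ρ ↦ (0, 4, 1, 2);  λ_18+ρ ↦ (0, 1, 2, 3);  λ_19+ρ ↦ (0, 1, 2, 3);  λ_20+ρ ↦ (0, 4, 1, 2);  λ_21+ρ ↦ (0, 0, 4, 1);  λ_22+ρ ↦ (0, 5, 0, 1)

5 distinct reps among the 22 weights ⇒ 5 W_7-linkage classes:

[[1, 12, 13, 14, 21], [2, 5, 15, 18, 19], [3, 10, 16, 17, 20], [4, 6, 9, 22], [7, 8, 11]]


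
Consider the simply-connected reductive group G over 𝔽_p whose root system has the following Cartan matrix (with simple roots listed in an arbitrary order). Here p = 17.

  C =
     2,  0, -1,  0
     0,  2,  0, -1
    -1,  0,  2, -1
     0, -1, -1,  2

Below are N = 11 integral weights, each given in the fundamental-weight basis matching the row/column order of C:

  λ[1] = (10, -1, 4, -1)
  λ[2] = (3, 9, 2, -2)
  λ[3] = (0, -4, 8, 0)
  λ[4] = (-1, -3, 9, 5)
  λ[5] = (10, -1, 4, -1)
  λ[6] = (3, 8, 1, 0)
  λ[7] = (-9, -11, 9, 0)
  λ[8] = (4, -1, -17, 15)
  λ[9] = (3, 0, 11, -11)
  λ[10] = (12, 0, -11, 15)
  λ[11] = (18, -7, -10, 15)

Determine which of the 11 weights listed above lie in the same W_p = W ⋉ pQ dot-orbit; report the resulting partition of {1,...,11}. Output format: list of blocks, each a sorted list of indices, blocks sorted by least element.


Dynkin diagram of C (from the 6 off-diagonal −1 entries): A_4.

Ā_17 reps of the 11 weights (A_4, coords as presented):

  1: (11, 0, 5, 0) · 2: (4, 9, 2, 1) · 3: (1, 1, 7, 2) · 4: (0, 2, 10, 4) · 5: (11, 0, 5, 0) · 6: (4, 9, 2, 1) · 7: (1, 1, 7, 2) · 8: (11, 0, 5, 0) · 9: (4, 9, 2, 1) · 10: (0, 2, 10, 4) · 11: (1, 1, 7, 2)

Grouping the 11 weights by Ā_17-representative: 4 linkage classes.

[[1, 5, 8], [2, 6, 9], [3, 7, 11], [4, 10]]
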